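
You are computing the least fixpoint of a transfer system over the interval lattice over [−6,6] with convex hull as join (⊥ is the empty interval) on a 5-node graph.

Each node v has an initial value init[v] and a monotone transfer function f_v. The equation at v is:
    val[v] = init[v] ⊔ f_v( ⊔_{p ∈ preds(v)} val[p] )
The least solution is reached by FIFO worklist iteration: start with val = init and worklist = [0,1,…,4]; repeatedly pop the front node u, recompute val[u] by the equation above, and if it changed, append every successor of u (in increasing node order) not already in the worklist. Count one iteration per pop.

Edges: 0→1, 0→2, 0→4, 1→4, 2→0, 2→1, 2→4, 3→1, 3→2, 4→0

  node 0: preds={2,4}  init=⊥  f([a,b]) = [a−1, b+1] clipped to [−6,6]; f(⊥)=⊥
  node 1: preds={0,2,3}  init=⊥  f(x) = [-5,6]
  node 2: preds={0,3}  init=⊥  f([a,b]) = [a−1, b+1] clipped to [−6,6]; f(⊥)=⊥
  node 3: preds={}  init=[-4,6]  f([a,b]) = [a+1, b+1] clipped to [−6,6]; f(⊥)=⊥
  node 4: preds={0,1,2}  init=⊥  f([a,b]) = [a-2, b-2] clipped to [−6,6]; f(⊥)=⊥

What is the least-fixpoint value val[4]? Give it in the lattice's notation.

[-6,4]

Iteration log — 11 steps:
  step 1. node 0  ⊔preds=⊥  new=⊥  stable
  step 2. node 1  ⊔preds=[-4,6]  new=[-5,6]  old=⊥  +wl: 
  step 3. node 2  ⊔preds=[-4,6]  new=[-5,6]  old=⊥  +wl: 0,1
  step 4. node 3  ⊔preds=⊥  new=[-4,6]  stable
  step 5. node 4  ⊔preds=[-5,6]  new=[-6,4]  old=⊥  +wl: 
  step 6. node 0  ⊔preds=[-6,6]  new=[-6,6]  old=⊥  +wl: 2,4
  step 7. node 1  ⊔preds=[-6,6]  new=[-5,6]  stable
  step 8. node 2  ⊔preds=[-6,6]  new=[-6,6]  old=[-5,6]  +wl: 0,1
  step 9. node 4  ⊔preds=[-6,6]  new=[-6,4]  stable
  step 10. node 0  ⊔preds=[-6,6]  new=[-6,6]  stable
  step 11. node 1  ⊔preds=[-6,6]  new=[-5,6]  stable

Least fixpoint reached:
  node 0: [-6,6]
  node 1: [-5,6]
  node 2: [-6,6]
  node 3: [-4,6]
  node 4: [-6,4]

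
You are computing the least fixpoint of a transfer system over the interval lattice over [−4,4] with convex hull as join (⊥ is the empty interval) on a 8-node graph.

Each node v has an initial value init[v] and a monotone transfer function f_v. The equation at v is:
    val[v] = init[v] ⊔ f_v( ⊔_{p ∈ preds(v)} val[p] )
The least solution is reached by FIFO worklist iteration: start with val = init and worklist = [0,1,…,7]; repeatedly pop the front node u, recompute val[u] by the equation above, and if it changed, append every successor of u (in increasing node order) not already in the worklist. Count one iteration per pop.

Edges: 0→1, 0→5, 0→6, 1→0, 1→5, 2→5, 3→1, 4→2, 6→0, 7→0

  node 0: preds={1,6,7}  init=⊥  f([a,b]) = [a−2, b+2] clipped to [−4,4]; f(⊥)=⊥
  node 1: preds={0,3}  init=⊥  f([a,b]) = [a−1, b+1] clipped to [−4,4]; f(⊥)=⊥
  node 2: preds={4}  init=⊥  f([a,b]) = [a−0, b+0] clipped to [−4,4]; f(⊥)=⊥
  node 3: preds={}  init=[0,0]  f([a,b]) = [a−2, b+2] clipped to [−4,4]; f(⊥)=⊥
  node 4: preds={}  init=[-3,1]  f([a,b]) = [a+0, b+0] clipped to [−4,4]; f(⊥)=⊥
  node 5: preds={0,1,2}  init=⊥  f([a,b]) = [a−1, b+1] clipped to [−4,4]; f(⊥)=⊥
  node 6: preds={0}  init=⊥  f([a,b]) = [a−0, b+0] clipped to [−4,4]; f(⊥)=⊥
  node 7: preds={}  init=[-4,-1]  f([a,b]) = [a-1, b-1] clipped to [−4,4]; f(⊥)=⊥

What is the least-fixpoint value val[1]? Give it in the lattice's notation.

[-4,4]

Iteration log — 13 steps:
  step 1. node 0  ⊔preds=[-4,-1]  new=[-4,1]  old=⊥  +wl: 
  step 2. node 1  ⊔preds=[-4,1]  new=[-4,2]  old=⊥  +wl: 0
  step 3. node 2  ⊔preds=[-3,1]  new=[-3,1]  old=⊥  +wl: 
  step 4. node 3  ⊔preds=⊥  new=[0,0]  stable
  step 5. node 4  ⊔preds=⊥  new=[-3,1]  stable
  step 6. node 5  ⊔preds=[-4,2]  new=[-4,3]  old=⊥  +wl: 
  step 7. node 6  ⊔preds=[-4,1]  new=[-4,1]  old=⊥  +wl: 
  step 8. node 7  ⊔preds=⊥  new=[-4,-1]  stable
  step 9. node 0  ⊔preds=[-4,2]  new=[-4,4]  old=[-4,1]  +wl: 1,5,6
  step 10. node 1  ⊔preds=[-4,4]  new=[-4,4]  old=[-4,2]  +wl: 0
  step 11. node 5  ⊔preds=[-4,4]  new=[-4,4]  old=[-4,3]  +wl: 
  step 12. node 6  ⊔preds=[-4,4]  new=[-4,4]  old=[-4,1]  +wl: 
  step 13. node 0  ⊔preds=[-4,4]  new=[-4,4]  stable

Least fixpoint reached:
  node 0: [-4,4]
  node 1: [-4,4]
  node 2: [-3,1]
  node 3: [0,0]
  node 4: [-3,1]
  node 5: [-4,4]
  node 6: [-4,4]
  node 7: [-4,-1]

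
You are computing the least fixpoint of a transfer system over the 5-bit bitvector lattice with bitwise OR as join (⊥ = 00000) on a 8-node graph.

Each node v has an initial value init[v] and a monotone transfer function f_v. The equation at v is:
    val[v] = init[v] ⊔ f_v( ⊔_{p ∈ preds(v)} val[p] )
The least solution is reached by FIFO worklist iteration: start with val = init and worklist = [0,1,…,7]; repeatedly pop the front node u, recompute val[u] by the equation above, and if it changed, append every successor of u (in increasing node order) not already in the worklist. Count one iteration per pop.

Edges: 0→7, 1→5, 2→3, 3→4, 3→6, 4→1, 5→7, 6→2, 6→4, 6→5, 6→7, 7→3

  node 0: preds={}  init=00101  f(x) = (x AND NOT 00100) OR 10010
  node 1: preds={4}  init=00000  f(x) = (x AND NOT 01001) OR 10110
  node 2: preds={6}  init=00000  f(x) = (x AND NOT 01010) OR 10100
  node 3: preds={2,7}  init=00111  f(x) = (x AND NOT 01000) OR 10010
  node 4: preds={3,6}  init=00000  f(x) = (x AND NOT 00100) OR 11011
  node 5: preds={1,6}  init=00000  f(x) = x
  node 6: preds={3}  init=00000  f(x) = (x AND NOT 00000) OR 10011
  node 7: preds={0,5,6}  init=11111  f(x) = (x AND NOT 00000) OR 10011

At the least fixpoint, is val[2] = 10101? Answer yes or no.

Worklist (14 pops):
  #1 pop 0: in=00000 → 10111 (was 00101); enqueue []
  #2 pop 1: in=00000 → 10110 (was 00000); enqueue []
  #3 pop 2: in=00000 → 10100 (was 00000); enqueue []
  #4 pop 3: in=11111 → 10111 (was 00111); enqueue []
  #5 pop 4: in=10111 → 11011 (was 00000); enqueue [1]
  #6 pop 5: in=10110 → 10110 (was 00000); enqueue []
  #7 pop 6: in=10111 → 10111 (was 00000); enqueue [2,4,5]
  #8 pop 7: in=10111 → 11111 (no change)
  #9 pop 1: in=11011 → 10110 (no change)
  #10 pop 2: in=10111 → 10101 (was 10100); enqueue [3]
  #11 pop 4: in=10111 → 11011 (no change)
  #12 pop 5: in=10111 → 10111 (was 10110); enqueue [7]
  #13 pop 3: in=11111 → 10111 (no change)
  #14 pop 7: in=10111 → 11111 (no change)

Fixpoint:
  val[0] = 10111
  val[1] = 10110
  val[2] = 10101
  val[3] = 10111
  val[4] = 11011
  val[5] = 10111
  val[6] = 10111
  val[7] = 11111

yes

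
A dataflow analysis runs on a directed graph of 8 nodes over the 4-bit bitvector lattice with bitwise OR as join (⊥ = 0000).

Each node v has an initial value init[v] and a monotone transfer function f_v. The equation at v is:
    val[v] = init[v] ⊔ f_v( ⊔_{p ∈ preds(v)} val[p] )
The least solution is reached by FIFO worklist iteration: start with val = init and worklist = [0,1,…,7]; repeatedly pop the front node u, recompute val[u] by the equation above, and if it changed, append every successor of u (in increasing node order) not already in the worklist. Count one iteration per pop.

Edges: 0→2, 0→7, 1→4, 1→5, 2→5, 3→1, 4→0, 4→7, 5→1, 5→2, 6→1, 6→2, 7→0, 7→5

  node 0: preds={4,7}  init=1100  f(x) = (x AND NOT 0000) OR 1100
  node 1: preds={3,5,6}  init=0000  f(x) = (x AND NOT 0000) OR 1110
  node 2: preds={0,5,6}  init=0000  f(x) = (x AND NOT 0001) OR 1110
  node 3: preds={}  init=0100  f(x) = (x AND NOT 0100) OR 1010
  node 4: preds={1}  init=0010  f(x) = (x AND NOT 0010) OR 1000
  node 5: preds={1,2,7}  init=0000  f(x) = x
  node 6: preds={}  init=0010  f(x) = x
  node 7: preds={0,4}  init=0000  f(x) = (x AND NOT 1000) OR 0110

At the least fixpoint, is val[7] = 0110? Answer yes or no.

yes

Worklist (12 pops):
  #1 pop 0: in=0010 → 1110 (was 1100); enqueue []
  #2 pop 1: in=0110 → 1110 (was 0000); enqueue []
  #3 pop 2: in=1110 → 1110 (was 0000); enqueue []
  #4 pop 3: in=0000 → 1110 (was 0100); enqueue [1]
  #5 pop 4: in=1110 → 1110 (was 0010); enqueue [0]
  #6 pop 5: in=1110 → 1110 (was 0000); enqueue [2]
  #7 pop 6: in=0000 → 0010 (no change)
  #8 pop 7: in=1110 → 0110 (was 0000); enqueue [5]
  #9 pop 1: in=1110 → 1110 (no change)
  #10 pop 0: in=1110 → 1110 (no change)
  #11 pop 2: in=1110 → 1110 (no change)
  #12 pop 5: in=1110 → 1110 (no change)

Fixpoint:
  val[0] = 1110
  val[1] = 1110
  val[2] = 1110
  val[3] = 1110
  val[4] = 1110
  val[5] = 1110
  val[6] = 0010
  val[7] = 0110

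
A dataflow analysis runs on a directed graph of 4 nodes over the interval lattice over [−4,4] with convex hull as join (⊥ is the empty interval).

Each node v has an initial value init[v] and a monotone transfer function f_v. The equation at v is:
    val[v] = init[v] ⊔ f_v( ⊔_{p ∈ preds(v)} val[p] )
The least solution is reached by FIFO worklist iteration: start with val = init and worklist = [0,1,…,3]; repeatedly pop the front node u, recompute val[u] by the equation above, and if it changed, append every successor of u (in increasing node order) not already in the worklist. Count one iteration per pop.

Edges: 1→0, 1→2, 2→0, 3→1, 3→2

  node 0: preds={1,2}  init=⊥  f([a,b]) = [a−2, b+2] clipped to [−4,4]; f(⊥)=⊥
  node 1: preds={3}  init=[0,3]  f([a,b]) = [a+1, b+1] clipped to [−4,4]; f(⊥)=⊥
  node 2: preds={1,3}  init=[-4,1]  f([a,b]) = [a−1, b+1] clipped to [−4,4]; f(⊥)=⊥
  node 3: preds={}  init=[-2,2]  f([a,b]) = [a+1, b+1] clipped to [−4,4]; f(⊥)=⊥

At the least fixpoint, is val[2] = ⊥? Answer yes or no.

no

Trace (5 dequeues):
  [1] u=0 | in [-4,3] | out [-4,4] | prev ⊥ | push {}
  [2] u=1 | in [-2,2] | out [-1,3] | prev [0,3] | push {0}
  [3] u=2 | in [-2,3] | out [-4,4] | prev [-4,1] | push {}
  [4] u=3 | in ⊥ | out [-2,2] | ==
  [5] u=0 | in [-4,4] | out [-4,4] | ==

Converged values:
  [0] [-4,4]
  [1] [-1,3]
  [2] [-4,4]
  [3] [-2,2]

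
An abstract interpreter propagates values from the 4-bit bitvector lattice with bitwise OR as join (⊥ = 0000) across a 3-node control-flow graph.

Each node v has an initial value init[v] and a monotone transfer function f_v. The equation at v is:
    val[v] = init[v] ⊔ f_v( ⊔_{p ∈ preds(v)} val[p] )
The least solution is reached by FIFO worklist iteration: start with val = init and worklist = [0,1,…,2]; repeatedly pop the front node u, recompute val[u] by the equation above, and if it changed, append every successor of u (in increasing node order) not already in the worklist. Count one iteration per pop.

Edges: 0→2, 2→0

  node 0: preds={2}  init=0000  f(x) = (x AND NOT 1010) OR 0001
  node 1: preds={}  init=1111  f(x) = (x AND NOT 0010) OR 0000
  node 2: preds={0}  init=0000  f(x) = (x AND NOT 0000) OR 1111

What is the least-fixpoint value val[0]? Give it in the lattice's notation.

Trace (5 dequeues):
  [1] u=0 | in 0000 | out 0001 | prev 0000 | push {}
  [2] u=1 | in 0000 | out 1111 | ==
  [3] u=2 | in 0001 | out 1111 | prev 0000 | push {0}
  [4] u=0 | in 1111 | out 0101 | prev 0001 | push {2}
  [5] u=2 | in 0101 | out 1111 | ==

Converged values:
  [0] 0101
  [1] 1111
  [2] 1111

0101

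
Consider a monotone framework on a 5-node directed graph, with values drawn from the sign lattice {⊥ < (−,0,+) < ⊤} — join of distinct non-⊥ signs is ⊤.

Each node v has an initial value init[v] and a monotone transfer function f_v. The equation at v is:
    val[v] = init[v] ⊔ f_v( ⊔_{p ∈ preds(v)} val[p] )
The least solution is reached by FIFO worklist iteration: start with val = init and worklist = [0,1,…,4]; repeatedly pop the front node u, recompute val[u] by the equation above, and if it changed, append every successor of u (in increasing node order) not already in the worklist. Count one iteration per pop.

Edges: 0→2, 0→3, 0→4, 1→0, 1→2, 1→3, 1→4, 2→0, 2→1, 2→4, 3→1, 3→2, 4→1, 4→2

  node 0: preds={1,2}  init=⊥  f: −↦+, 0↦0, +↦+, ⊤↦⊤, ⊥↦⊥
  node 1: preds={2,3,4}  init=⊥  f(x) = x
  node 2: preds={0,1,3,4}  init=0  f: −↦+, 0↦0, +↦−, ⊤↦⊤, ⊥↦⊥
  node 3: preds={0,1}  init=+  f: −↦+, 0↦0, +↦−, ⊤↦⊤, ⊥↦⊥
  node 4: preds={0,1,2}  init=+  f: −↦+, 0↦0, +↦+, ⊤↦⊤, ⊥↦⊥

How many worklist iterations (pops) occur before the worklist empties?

Trace (10 dequeues):
  [1] u=0 | in 0 | out 0 | prev ⊥ | push {}
  [2] u=1 | in ⊤ | out ⊤ | prev ⊥ | push {0}
  [3] u=2 | in ⊤ | out ⊤ | prev 0 | push {1}
  [4] u=3 | in ⊤ | out ⊤ | prev + | push {2}
  [5] u=4 | in ⊤ | out ⊤ | prev + | push {}
  [6] u=0 | in ⊤ | out ⊤ | prev 0 | push {3,4}
  [7] u=1 | in ⊤ | out ⊤ | ==
  [8] u=2 | in ⊤ | out ⊤ | ==
  [9] u=3 | in ⊤ | out ⊤ | ==
  [10] u=4 | in ⊤ | out ⊤ | ==

Converged values:
  [0] ⊤
  [1] ⊤
  [2] ⊤
  [3] ⊤
  [4] ⊤

10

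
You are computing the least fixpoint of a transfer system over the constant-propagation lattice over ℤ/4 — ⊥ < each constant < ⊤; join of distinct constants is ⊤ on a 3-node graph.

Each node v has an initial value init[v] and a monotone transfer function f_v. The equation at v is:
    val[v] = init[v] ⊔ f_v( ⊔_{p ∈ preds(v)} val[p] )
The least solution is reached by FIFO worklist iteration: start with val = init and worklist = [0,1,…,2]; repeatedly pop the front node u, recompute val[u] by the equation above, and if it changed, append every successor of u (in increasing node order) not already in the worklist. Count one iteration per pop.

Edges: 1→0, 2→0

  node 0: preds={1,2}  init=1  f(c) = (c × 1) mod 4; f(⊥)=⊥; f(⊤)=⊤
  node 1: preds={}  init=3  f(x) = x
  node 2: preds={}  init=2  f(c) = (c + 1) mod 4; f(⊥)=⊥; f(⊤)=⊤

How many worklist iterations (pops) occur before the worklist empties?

Trace (3 dequeues):
  [1] u=0 | in ⊤ | out ⊤ | prev 1 | push {}
  [2] u=1 | in ⊥ | out 3 | ==
  [3] u=2 | in ⊥ | out 2 | ==

Converged values:
  [0] ⊤
  [1] 3
  [2] 2

3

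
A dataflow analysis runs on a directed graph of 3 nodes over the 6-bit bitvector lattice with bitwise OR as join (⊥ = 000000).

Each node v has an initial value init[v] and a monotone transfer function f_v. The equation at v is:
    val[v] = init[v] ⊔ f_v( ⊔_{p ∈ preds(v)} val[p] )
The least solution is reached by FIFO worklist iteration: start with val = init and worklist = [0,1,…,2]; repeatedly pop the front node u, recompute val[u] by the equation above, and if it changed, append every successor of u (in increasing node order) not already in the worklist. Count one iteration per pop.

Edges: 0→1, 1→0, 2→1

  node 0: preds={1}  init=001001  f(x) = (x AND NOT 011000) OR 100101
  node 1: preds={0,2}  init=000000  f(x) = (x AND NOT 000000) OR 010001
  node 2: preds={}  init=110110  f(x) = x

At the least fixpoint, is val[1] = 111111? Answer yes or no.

Worklist (5 pops):
  #1 pop 0: in=000000 → 101101 (was 001001); enqueue []
  #2 pop 1: in=111111 → 111111 (was 000000); enqueue [0]
  #3 pop 2: in=000000 → 110110 (no change)
  #4 pop 0: in=111111 → 101111 (was 101101); enqueue [1]
  #5 pop 1: in=111111 → 111111 (no change)

Fixpoint:
  val[0] = 101111
  val[1] = 111111
  val[2] = 110110

yes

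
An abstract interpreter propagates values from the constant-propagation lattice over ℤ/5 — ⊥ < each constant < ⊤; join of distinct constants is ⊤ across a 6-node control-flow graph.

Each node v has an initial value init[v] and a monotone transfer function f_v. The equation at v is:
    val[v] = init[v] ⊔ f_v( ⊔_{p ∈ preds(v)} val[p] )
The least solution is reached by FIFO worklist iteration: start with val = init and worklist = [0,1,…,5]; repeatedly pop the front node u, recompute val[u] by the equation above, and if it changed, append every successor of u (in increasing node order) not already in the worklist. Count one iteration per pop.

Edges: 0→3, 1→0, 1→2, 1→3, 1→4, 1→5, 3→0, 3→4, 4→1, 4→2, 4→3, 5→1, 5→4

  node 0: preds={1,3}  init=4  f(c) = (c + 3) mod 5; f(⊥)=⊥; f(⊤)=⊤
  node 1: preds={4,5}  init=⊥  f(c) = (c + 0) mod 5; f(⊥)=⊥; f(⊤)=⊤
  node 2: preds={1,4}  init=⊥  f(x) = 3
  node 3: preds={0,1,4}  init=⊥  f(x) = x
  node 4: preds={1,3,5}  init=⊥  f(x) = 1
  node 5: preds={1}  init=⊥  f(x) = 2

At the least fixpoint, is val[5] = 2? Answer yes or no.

Trace (13 dequeues):
  [1] u=0 | in ⊥ | out 4 | ==
  [2] u=1 | in ⊥ | out ⊥ | ==
  [3] u=2 | in ⊥ | out 3 | prev ⊥ | push {}
  [4] u=3 | in 4 | out 4 | prev ⊥ | push {0}
  [5] u=4 | in 4 | out 1 | prev ⊥ | push {1,2,3}
  [6] u=5 | in ⊥ | out 2 | prev ⊥ | push {4}
  [7] u=0 | in 4 | out ⊤ | prev 4 | push {}
  [8] u=1 | in ⊤ | out ⊤ | prev ⊥ | push {0,5}
  [9] u=2 | in ⊤ | out 3 | ==
  [10] u=3 | in ⊤ | out ⊤ | prev 4 | push {}
  [11] u=4 | in ⊤ | out 1 | ==
  [12] u=0 | in ⊤ | out ⊤ | ==
  [13] u=5 | in ⊤ | out 2 | ==

Converged values:
  [0] ⊤
  [1] ⊤
  [2] 3
  [3] ⊤
  [4] 1
  [5] 2

yes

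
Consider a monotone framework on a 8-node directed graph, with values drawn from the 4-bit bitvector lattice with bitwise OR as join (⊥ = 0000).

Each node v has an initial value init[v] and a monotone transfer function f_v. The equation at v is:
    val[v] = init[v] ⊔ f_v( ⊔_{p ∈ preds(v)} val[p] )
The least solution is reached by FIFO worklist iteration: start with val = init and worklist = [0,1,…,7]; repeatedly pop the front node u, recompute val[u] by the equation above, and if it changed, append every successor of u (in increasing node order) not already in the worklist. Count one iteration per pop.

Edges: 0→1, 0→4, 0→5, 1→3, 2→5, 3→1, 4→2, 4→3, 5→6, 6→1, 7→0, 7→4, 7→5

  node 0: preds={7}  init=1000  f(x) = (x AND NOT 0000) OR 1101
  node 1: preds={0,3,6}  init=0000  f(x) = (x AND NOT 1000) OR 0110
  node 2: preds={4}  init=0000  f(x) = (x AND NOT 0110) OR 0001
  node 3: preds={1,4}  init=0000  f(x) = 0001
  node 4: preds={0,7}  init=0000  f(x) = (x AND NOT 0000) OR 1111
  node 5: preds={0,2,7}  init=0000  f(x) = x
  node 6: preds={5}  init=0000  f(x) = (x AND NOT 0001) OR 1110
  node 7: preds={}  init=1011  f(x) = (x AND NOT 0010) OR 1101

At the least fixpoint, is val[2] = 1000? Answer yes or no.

Worklist (14 pops):
  #1 pop 0: in=1011 → 1111 (was 1000); enqueue []
  #2 pop 1: in=1111 → 0111 (was 0000); enqueue []
  #3 pop 2: in=0000 → 0001 (was 0000); enqueue []
  #4 pop 3: in=0111 → 0001 (was 0000); enqueue [1]
  #5 pop 4: in=1111 → 1111 (was 0000); enqueue [2,3]
  #6 pop 5: in=1111 → 1111 (was 0000); enqueue []
  #7 pop 6: in=1111 → 1110 (was 0000); enqueue []
  #8 pop 7: in=0000 → 1111 (was 1011); enqueue [0,4,5]
  #9 pop 1: in=1111 → 0111 (no change)
  #10 pop 2: in=1111 → 1001 (was 0001); enqueue []
  #11 pop 3: in=1111 → 0001 (no change)
  #12 pop 0: in=1111 → 1111 (no change)
  #13 pop 4: in=1111 → 1111 (no change)
  #14 pop 5: in=1111 → 1111 (no change)

Fixpoint:
  val[0] = 1111
  val[1] = 0111
  val[2] = 1001
  val[3] = 0001
  val[4] = 1111
  val[5] = 1111
  val[6] = 1110
  val[7] = 1111

no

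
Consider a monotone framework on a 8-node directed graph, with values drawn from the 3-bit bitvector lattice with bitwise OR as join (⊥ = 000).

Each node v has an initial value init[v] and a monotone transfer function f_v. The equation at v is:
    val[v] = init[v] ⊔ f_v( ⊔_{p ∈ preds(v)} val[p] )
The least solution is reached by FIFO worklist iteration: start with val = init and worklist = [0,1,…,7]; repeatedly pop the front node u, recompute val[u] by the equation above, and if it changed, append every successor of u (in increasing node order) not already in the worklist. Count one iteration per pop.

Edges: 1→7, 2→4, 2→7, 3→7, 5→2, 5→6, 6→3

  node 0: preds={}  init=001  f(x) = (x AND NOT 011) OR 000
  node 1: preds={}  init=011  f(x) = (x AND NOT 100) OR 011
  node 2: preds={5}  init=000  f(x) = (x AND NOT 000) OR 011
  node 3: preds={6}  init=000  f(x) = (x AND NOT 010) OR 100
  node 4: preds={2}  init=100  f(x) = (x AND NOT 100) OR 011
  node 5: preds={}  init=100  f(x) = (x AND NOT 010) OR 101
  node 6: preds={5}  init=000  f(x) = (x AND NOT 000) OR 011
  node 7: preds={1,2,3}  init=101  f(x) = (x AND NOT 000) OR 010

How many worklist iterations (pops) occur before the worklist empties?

Iteration log — 11 steps:
  step 1. node 0  ⊔preds=000  new=001  stable
  step 2. node 1  ⊔preds=000  new=011  stable
  step 3. node 2  ⊔preds=100  new=111  old=000  +wl: 
  step 4. node 3  ⊔preds=000  new=100  old=000  +wl: 
  step 5. node 4  ⊔preds=111  new=111  old=100  +wl: 
  step 6. node 5  ⊔preds=000  new=101  old=100  +wl: 2
  step 7. node 6  ⊔preds=101  new=111  old=000  +wl: 3
  step 8. node 7  ⊔preds=111  new=111  old=101  +wl: 
  step 9. node 2  ⊔preds=101  new=111  stable
  step 10. node 3  ⊔preds=111  new=101  old=100  +wl: 7
  step 11. node 7  ⊔preds=111  new=111  stable

Least fixpoint reached:
  node 0: 001
  node 1: 011
  node 2: 111
  node 3: 101
  node 4: 111
  node 5: 101
  node 6: 111
  node 7: 111

11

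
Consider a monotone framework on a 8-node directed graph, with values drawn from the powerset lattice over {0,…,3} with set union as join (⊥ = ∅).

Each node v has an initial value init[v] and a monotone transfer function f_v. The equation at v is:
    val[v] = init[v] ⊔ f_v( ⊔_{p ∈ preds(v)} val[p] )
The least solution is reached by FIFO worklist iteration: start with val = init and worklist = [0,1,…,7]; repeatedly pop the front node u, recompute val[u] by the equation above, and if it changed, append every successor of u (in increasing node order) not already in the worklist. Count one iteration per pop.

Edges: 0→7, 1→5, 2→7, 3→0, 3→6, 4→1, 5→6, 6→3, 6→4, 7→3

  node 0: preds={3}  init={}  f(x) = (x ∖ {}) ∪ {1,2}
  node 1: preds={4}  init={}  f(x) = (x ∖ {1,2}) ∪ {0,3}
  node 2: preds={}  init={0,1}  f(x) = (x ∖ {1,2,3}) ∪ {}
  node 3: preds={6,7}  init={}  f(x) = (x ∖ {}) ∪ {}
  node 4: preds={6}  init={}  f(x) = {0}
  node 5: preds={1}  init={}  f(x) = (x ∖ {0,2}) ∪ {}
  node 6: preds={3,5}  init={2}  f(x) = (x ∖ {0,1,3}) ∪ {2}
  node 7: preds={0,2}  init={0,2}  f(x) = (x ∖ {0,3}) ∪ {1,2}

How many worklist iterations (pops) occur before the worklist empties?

14

Iteration log — 14 steps:
  step 1. node 0  ⊔preds={}  new={1,2}  old={}  +wl: 
  step 2. node 1  ⊔preds={}  new={0,3}  old={}  +wl: 
  step 3. node 2  ⊔preds={}  new={0,1}  stable
  step 4. node 3  ⊔preds={0,2}  new={0,2}  old={}  +wl: 0
  step 5. node 4  ⊔preds={2}  new={0}  old={}  +wl: 1
  step 6. node 5  ⊔preds={0,3}  new={3}  old={}  +wl: 
  step 7. node 6  ⊔preds={0,2,3}  new={2}  stable
  step 8. node 7  ⊔preds={0,1,2}  new={0,1,2}  old={0,2}  +wl: 3
  step 9. node 0  ⊔preds={0,2}  new={0,1,2}  old={1,2}  +wl: 7
  step 10. node 1  ⊔preds={0}  new={0,3}  stable
  step 11. node 3  ⊔preds={0,1,2}  new={0,1,2}  old={0,2}  +wl: 0,6
  step 12. node 7  ⊔preds={0,1,2}  new={0,1,2}  stable
  step 13. node 0  ⊔preds={0,1,2}  new={0,1,2}  stable
  step 14. node 6  ⊔preds={0,1,2,3}  new={2}  stable

Least fixpoint reached:
  node 0: {0,1,2}
  node 1: {0,3}
  node 2: {0,1}
  node 3: {0,1,2}
  node 4: {0}
  node 5: {3}
  node 6: {2}
  node 7: {0,1,2}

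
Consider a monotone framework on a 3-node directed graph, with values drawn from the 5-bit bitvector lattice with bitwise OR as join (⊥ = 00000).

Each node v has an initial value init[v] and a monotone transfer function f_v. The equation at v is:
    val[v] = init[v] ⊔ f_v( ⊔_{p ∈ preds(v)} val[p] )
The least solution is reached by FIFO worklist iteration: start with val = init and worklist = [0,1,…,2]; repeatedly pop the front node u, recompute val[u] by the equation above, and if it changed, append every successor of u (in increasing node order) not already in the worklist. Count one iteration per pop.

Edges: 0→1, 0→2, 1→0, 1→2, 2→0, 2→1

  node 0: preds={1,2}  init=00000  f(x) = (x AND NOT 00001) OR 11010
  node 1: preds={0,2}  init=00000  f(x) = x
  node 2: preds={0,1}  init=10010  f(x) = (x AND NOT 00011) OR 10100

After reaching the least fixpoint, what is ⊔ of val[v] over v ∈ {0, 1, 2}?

11110

Worklist (7 pops):
  #1 pop 0: in=10010 → 11010 (was 00000); enqueue []
  #2 pop 1: in=11010 → 11010 (was 00000); enqueue [0]
  #3 pop 2: in=11010 → 11110 (was 10010); enqueue [1]
  #4 pop 0: in=11110 → 11110 (was 11010); enqueue [2]
  #5 pop 1: in=11110 → 11110 (was 11010); enqueue [0]
  #6 pop 2: in=11110 → 11110 (no change)
  #7 pop 0: in=11110 → 11110 (no change)

Fixpoint:
  val[0] = 11110
  val[1] = 11110
  val[2] = 11110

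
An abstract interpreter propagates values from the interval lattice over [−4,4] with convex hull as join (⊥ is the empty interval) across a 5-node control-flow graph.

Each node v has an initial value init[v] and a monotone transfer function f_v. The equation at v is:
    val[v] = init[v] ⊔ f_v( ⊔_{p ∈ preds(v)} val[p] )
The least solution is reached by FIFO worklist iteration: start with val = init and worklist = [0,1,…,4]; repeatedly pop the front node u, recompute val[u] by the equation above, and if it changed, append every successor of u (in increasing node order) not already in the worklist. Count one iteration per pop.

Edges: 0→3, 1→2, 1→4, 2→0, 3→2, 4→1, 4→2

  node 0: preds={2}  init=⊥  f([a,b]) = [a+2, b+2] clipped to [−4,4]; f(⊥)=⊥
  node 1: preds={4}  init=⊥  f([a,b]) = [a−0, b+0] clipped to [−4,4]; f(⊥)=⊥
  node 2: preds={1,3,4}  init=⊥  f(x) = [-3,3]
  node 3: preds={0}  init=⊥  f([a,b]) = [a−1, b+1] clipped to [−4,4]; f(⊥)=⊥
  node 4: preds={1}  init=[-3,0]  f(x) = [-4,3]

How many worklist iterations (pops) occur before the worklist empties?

11

Worklist (11 pops):
  #1 pop 0: in=⊥ → ⊥ (no change)
  #2 pop 1: in=[-3,0] → [-3,0] (was ⊥); enqueue []
  #3 pop 2: in=[-3,0] → [-3,3] (was ⊥); enqueue [0]
  #4 pop 3: in=⊥ → ⊥ (no change)
  #5 pop 4: in=[-3,0] → [-4,3] (was [-3,0]); enqueue [1,2]
  #6 pop 0: in=[-3,3] → [-1,4] (was ⊥); enqueue [3]
  #7 pop 1: in=[-4,3] → [-4,3] (was [-3,0]); enqueue [4]
  #8 pop 2: in=[-4,3] → [-3,3] (no change)
  #9 pop 3: in=[-1,4] → [-2,4] (was ⊥); enqueue [2]
  #10 pop 4: in=[-4,3] → [-4,3] (no change)
  #11 pop 2: in=[-4,4] → [-3,3] (no change)

Fixpoint:
  val[0] = [-1,4]
  val[1] = [-4,3]
  val[2] = [-3,3]
  val[3] = [-2,4]
  val[4] = [-4,3]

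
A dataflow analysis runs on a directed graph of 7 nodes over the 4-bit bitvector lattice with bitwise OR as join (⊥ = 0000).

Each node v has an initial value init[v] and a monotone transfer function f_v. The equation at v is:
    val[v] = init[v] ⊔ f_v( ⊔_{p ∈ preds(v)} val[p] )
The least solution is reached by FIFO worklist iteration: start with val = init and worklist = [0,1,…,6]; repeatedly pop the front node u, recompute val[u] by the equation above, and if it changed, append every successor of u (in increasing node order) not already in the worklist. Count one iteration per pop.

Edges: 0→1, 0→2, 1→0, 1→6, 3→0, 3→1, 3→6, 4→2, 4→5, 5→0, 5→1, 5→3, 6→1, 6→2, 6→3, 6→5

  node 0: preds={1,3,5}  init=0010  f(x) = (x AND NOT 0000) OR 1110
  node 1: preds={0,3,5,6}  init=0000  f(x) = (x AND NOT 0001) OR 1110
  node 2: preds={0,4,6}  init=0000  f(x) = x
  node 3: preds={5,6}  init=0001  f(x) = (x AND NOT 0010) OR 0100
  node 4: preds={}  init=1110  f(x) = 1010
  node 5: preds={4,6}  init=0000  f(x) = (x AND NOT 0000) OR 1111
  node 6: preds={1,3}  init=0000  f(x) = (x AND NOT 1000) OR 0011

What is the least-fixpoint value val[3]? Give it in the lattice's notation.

1101

Worklist (15 pops):
  #1 pop 0: in=0001 → 1111 (was 0010); enqueue []
  #2 pop 1: in=1111 → 1110 (was 0000); enqueue [0]
  #3 pop 2: in=1111 → 1111 (was 0000); enqueue []
  #4 pop 3: in=0000 → 0101 (was 0001); enqueue [1]
  #5 pop 4: in=0000 → 1110 (no change)
  #6 pop 5: in=1110 → 1111 (was 0000); enqueue [3]
  #7 pop 6: in=1111 → 0111 (was 0000); enqueue [2,5]
  #8 pop 0: in=1111 → 1111 (no change)
  #9 pop 1: in=1111 → 1110 (no change)
  #10 pop 3: in=1111 → 1101 (was 0101); enqueue [0,1,6]
  #11 pop 2: in=1111 → 1111 (no change)
  #12 pop 5: in=1111 → 1111 (no change)
  #13 pop 0: in=1111 → 1111 (no change)
  #14 pop 1: in=1111 → 1110 (no change)
  #15 pop 6: in=1111 → 0111 (no change)

Fixpoint:
  val[0] = 1111
  val[1] = 1110
  val[2] = 1111
  val[3] = 1101
  val[4] = 1110
  val[5] = 1111
  val[6] = 0111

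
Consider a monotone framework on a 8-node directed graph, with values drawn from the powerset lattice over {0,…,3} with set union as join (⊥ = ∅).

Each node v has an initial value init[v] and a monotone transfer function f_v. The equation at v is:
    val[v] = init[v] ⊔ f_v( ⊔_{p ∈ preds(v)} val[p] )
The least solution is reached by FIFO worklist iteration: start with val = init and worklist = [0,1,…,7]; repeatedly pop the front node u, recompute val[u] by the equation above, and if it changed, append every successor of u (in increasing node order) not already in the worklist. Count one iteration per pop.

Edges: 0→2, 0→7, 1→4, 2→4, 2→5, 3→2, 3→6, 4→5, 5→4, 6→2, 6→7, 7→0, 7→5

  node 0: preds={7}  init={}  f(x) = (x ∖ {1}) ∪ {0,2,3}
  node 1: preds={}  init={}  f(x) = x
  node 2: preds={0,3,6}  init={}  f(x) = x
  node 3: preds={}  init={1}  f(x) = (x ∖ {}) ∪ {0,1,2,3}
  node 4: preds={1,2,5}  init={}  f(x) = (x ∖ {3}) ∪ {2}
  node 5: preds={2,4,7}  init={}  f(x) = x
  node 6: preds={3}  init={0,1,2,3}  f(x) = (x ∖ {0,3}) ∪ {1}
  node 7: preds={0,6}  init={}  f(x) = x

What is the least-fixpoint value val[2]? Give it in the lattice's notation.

{0,1,2,3}

Trace (12 dequeues):
  [1] u=0 | in {} | out {0,2,3} | prev {} | push {}
  [2] u=1 | in {} | out {} | ==
  [3] u=2 | in {0,1,2,3} | out {0,1,2,3} | prev {} | push {}
  [4] u=3 | in {} | out {0,1,2,3} | prev {1} | push {2}
  [5] u=4 | in {0,1,2,3} | out {0,1,2} | prev {} | push {}
  [6] u=5 | in {0,1,2,3} | out {0,1,2,3} | prev {} | push {4}
  [7] u=6 | in {0,1,2,3} | out {0,1,2,3} | ==
  [8] u=7 | in {0,1,2,3} | out {0,1,2,3} | prev {} | push {0,5}
  [9] u=2 | in {0,1,2,3} | out {0,1,2,3} | ==
  [10] u=4 | in {0,1,2,3} | out {0,1,2} | ==
  [11] u=0 | in {0,1,2,3} | out {0,2,3} | ==
  [12] u=5 | in {0,1,2,3} | out {0,1,2,3} | ==

Converged values:
  [0] {0,2,3}
  [1] {}
  [2] {0,1,2,3}
  [3] {0,1,2,3}
  [4] {0,1,2}
  [5] {0,1,2,3}
  [6] {0,1,2,3}
  [7] {0,1,2,3}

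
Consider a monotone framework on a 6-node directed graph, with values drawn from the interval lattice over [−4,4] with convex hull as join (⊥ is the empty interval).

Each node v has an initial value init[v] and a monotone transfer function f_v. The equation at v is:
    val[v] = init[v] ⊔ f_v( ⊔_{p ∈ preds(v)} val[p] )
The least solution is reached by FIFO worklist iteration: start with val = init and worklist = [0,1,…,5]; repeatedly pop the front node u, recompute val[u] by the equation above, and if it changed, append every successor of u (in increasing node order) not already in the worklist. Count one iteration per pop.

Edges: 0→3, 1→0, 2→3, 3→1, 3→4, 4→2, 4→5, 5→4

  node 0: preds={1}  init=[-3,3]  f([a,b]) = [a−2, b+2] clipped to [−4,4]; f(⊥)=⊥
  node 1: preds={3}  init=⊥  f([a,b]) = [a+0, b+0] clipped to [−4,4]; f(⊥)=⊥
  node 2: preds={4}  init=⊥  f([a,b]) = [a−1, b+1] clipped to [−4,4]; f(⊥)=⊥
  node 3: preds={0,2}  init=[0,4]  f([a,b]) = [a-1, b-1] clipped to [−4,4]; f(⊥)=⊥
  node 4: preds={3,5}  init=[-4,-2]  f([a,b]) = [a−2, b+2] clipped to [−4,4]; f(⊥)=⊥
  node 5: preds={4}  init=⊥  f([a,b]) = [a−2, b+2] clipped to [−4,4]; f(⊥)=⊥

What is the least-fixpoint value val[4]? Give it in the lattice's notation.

[-4,4]

Iteration log — 13 steps:
  step 1. node 0  ⊔preds=⊥  new=[-3,3]  stable
  step 2. node 1  ⊔preds=[0,4]  new=[0,4]  old=⊥  +wl: 0
  step 3. node 2  ⊔preds=[-4,-2]  new=[-4,-1]  old=⊥  +wl: 
  step 4. node 3  ⊔preds=[-4,3]  new=[-4,4]  old=[0,4]  +wl: 1
  step 5. node 4  ⊔preds=[-4,4]  new=[-4,4]  old=[-4,-2]  +wl: 2
  step 6. node 5  ⊔preds=[-4,4]  new=[-4,4]  old=⊥  +wl: 4
  step 7. node 0  ⊔preds=[0,4]  new=[-3,4]  old=[-3,3]  +wl: 3
  step 8. node 1  ⊔preds=[-4,4]  new=[-4,4]  old=[0,4]  +wl: 0
  step 9. node 2  ⊔preds=[-4,4]  new=[-4,4]  old=[-4,-1]  +wl: 
  step 10. node 4  ⊔preds=[-4,4]  new=[-4,4]  stable
  step 11. node 3  ⊔preds=[-4,4]  new=[-4,4]  stable
  step 12. node 0  ⊔preds=[-4,4]  new=[-4,4]  old=[-3,4]  +wl: 3
  step 13. node 3  ⊔preds=[-4,4]  new=[-4,4]  stable

Least fixpoint reached:
  node 0: [-4,4]
  node 1: [-4,4]
  node 2: [-4,4]
  node 3: [-4,4]
  node 4: [-4,4]
  node 5: [-4,4]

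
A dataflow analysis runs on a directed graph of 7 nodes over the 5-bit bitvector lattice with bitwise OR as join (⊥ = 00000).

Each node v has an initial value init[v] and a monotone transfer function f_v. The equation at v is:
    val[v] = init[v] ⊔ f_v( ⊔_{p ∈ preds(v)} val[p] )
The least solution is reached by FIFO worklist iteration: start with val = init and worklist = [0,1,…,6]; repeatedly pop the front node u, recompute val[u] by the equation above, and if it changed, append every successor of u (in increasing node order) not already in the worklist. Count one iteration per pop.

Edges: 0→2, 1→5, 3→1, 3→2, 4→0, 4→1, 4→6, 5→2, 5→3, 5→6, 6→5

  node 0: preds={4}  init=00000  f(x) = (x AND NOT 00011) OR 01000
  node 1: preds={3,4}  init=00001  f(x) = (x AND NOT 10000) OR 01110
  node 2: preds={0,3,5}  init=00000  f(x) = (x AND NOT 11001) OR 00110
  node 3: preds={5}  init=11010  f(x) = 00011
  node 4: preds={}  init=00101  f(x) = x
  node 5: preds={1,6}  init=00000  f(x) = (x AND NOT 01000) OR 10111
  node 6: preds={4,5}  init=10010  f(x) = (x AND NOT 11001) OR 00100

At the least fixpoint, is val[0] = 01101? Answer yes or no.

no

Iteration log — 11 steps:
  step 1. node 0  ⊔preds=00101  new=01100  old=00000  +wl: 
  step 2. node 1  ⊔preds=11111  new=01111  old=00001  +wl: 
  step 3. node 2  ⊔preds=11110  new=00110  old=00000  +wl: 
  step 4. node 3  ⊔preds=00000  new=11011  old=11010  +wl: 1,2
  step 5. node 4  ⊔preds=00000  new=00101  stable
  step 6. node 5  ⊔preds=11111  new=10111  old=00000  +wl: 3
  step 7. node 6  ⊔preds=10111  new=10110  old=10010  +wl: 5
  step 8. node 1  ⊔preds=11111  new=01111  stable
  step 9. node 2  ⊔preds=11111  new=00110  stable
  step 10. node 3  ⊔preds=10111  new=11011  stable
  step 11. node 5  ⊔preds=11111  new=10111  stable

Least fixpoint reached:
  node 0: 01100
  node 1: 01111
  node 2: 00110
  node 3: 11011
  node 4: 00101
  node 5: 10111
  node 6: 10110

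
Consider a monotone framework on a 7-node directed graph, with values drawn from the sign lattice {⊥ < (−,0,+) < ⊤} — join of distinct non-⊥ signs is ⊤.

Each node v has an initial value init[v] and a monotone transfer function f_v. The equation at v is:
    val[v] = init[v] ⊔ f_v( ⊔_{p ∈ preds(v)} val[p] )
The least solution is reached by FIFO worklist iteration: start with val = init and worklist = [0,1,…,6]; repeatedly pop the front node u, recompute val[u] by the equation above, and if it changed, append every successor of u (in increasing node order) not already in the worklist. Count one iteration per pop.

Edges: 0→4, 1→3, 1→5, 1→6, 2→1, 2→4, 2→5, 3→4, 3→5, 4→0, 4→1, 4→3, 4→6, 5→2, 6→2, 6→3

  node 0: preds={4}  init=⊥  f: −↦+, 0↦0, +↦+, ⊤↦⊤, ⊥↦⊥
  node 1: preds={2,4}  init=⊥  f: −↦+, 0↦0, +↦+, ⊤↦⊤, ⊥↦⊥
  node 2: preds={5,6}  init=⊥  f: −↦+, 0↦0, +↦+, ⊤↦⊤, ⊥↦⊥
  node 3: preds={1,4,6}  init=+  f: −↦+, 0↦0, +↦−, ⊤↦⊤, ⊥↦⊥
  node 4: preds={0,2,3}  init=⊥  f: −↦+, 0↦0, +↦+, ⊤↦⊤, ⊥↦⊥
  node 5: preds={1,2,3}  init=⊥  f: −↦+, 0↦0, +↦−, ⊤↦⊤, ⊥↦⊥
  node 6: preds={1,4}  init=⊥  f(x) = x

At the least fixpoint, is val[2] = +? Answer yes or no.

Iteration log — 21 steps:
  step 1. node 0  ⊔preds=⊥  new=⊥  stable
  step 2. node 1  ⊔preds=⊥  new=⊥  stable
  step 3. node 2  ⊔preds=⊥  new=⊥  stable
  step 4. node 3  ⊔preds=⊥  new=+  stable
  step 5. node 4  ⊔preds=+  new=+  old=⊥  +wl: 0,1,3
  step 6. node 5  ⊔preds=+  new=−  old=⊥  +wl: 2
  step 7. node 6  ⊔preds=+  new=+  old=⊥  +wl: 
  step 8. node 0  ⊔preds=+  new=+  old=⊥  +wl: 4
  step 9. node 1  ⊔preds=+  new=+  old=⊥  +wl: 5,6
  step 10. node 3  ⊔preds=+  new=⊤  old=+  +wl: 
  step 11. node 2  ⊔preds=⊤  new=⊤  old=⊥  +wl: 1
  step 12. node 4  ⊔preds=⊤  new=⊤  old=+  +wl: 0,3
  step 13. node 5  ⊔preds=⊤  new=⊤  old=−  +wl: 2
  step 14. node 6  ⊔preds=⊤  new=⊤  old=+  +wl: 
  step 15. node 1  ⊔preds=⊤  new=⊤  old=+  +wl: 5,6
  step 16. node 0  ⊔preds=⊤  new=⊤  old=+  +wl: 4
  step 17. node 3  ⊔preds=⊤  new=⊤  stable
  step 18. node 2  ⊔preds=⊤  new=⊤  stable
  step 19. node 5  ⊔preds=⊤  new=⊤  stable
  step 20. node 6  ⊔preds=⊤  new=⊤  stable
  step 21. node 4  ⊔preds=⊤  new=⊤  stable

Least fixpoint reached:
  node 0: ⊤
  node 1: ⊤
  node 2: ⊤
  node 3: ⊤
  node 4: ⊤
  node 5: ⊤
  node 6: ⊤

no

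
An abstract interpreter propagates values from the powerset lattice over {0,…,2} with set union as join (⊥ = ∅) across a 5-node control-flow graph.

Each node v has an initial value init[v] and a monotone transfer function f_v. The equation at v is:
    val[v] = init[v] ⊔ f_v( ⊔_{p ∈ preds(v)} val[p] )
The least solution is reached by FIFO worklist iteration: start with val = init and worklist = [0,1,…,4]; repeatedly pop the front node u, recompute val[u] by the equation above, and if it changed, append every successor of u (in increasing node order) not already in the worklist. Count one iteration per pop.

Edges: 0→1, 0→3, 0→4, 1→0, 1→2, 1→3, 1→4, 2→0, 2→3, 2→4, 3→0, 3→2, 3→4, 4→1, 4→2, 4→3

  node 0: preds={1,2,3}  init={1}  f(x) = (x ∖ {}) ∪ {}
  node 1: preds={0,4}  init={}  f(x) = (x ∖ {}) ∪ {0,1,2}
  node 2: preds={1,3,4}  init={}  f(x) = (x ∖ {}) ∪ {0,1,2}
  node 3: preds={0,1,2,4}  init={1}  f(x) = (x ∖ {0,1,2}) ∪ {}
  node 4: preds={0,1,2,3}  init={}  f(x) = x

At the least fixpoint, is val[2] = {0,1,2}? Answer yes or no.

yes

Worklist (10 pops):
  #1 pop 0: in={1} → {1} (no change)
  #2 pop 1: in={1} → {0,1,2} (was {}); enqueue [0]
  #3 pop 2: in={0,1,2} → {0,1,2} (was {}); enqueue []
  #4 pop 3: in={0,1,2} → {1} (no change)
  #5 pop 4: in={0,1,2} → {0,1,2} (was {}); enqueue [1,2,3]
  #6 pop 0: in={0,1,2} → {0,1,2} (was {1}); enqueue [4]
  #7 pop 1: in={0,1,2} → {0,1,2} (no change)
  #8 pop 2: in={0,1,2} → {0,1,2} (no change)
  #9 pop 3: in={0,1,2} → {1} (no change)
  #10 pop 4: in={0,1,2} → {0,1,2} (no change)

Fixpoint:
  val[0] = {0,1,2}
  val[1] = {0,1,2}
  val[2] = {0,1,2}
  val[3] = {1}
  val[4] = {0,1,2}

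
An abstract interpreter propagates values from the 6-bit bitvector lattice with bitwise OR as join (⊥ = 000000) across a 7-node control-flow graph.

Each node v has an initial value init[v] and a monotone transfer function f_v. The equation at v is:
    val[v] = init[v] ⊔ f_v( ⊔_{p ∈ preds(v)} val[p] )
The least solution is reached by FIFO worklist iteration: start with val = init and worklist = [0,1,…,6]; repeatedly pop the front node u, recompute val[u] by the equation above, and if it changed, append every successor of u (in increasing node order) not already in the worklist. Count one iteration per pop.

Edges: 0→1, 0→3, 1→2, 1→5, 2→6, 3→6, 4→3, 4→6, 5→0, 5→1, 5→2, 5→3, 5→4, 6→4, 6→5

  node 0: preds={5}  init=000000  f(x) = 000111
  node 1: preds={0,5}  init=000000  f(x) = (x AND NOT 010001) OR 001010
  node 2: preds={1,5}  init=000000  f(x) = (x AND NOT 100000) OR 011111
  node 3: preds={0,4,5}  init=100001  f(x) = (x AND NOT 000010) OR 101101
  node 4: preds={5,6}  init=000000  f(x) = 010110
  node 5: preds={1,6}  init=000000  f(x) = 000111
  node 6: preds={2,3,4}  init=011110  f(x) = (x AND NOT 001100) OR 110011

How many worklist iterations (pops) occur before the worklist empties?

Trace (14 dequeues):
  [1] u=0 | in 000000 | out 000111 | prev 000000 | push {}
  [2] u=1 | in 000111 | out 001110 | prev 000000 | push {}
  [3] u=2 | in 001110 | out 011111 | prev 000000 | push {}
  [4] u=3 | in 000111 | out 101101 | prev 100001 | push {}
  [5] u=4 | in 011110 | out 010110 | prev 000000 | push {3}
  [6] u=5 | in 011110 | out 000111 | prev 000000 | push {0,1,2,4}
  [7] u=6 | in 111111 | out 111111 | prev 011110 | push {5}
  [8] u=3 | in 010111 | out 111101 | prev 101101 | push {6}
  [9] u=0 | in 000111 | out 000111 | ==
  [10] u=1 | in 000111 | out 001110 | ==
  [11] u=2 | in 001111 | out 011111 | ==
  [12] u=4 | in 111111 | out 010110 | ==
  [13] u=5 | in 111111 | out 000111 | ==
  [14] u=6 | in 111111 | out 111111 | ==

Converged values:
  [0] 000111
  [1] 001110
  [2] 011111
  [3] 111101
  [4] 010110
  [5] 000111
  [6] 111111

14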